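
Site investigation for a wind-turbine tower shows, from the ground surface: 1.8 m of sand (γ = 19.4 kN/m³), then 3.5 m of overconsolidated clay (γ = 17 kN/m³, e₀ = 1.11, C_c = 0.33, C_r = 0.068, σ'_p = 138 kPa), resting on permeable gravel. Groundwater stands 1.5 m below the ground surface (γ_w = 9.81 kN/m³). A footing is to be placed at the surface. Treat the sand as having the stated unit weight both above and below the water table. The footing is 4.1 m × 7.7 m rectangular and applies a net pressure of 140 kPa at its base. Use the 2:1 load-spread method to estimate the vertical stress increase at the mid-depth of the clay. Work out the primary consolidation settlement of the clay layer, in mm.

Mid-depth of clay below the ground surface: z = 1.8 + 3.5/2 = 3.55 m.
Total vertical stress at mid-clay: σ_v = 19.4×1.8 + 17×1.75 = 64.67 kPa.
Pore pressure: u = 9.81×(3.55 − 1.5) = 20.11 kPa.
Initial effective stress: σ'_0 = σ_v − u = 64.67 − 20.11 = 44.56 kPa.
Stress increase at mid-clay by the 2:1 spreading method:
Δσ = qBL/((B+z)(L+z)) = 140×4.1×7.7/((4.1+3.55)(7.7+3.55)) = 51.356 kPa
Final effective stress: σ'_f = 44.56 + 51.356 = 95.916 kPa.
σ'_f = 95.916 ≤ σ'_p = 138 kPa, so the clay remains overconsolidated and only the recompression index applies:
S_c = C_r·H/(1+e₀)·log₁₀(σ'_f/σ'_0) = 0.068×3.5/2.11×log₁₀(95.916/44.56)
    = 0.1128 × 0.33295 = 0.03756 m

S_c ≈ 37.6 mm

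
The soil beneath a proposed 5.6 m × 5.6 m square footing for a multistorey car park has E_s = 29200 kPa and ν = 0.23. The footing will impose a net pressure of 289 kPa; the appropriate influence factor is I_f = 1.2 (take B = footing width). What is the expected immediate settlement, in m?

S_e ≈ 0.063 m

Immediate (elastic) settlement: S_e = q·B·(1−ν²)/E_s · I_f.
S_e = 289 × 5.6 × (1 − 0.23²) / 29200 × 1.2
    = 289 × 5.6 × 0.9471 / 29200 × 1.2
    = 0.06299 m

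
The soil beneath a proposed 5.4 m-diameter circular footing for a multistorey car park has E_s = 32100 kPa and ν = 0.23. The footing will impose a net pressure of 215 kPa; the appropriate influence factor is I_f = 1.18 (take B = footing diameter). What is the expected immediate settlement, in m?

S_e ≈ 0.0404 m

Immediate (elastic) settlement: S_e = q·B·(1−ν²)/E_s · I_f.
S_e = 215 × 5.4 × (1 − 0.23²) / 32100 × 1.18
    = 215 × 5.4 × 0.9471 / 32100 × 1.18
    = 0.04042 m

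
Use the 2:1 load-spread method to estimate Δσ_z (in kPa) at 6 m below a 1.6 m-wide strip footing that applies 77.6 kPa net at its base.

Δσ_z ≈ 16.3 kPa

By the 2:1 method the load spreads at 1 horizontal : 2 vertical, so at depth z the loaded area has grown by z in each plan dimension:
Δσ = qB/(B+z) = 77.6×1.6/(1.6+6) = 16.337 kPa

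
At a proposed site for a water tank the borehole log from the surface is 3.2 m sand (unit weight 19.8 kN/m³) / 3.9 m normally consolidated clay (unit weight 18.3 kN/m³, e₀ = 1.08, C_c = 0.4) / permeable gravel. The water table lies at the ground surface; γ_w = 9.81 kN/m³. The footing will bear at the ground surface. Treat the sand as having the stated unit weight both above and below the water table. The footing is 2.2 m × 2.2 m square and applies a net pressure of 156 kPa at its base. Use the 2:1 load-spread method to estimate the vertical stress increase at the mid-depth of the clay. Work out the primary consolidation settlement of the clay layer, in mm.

S_c ≈ 82.4 mm

Mid-depth of clay below the ground surface: z = 3.2 + 3.9/2 = 5.15 m.
Total vertical stress at mid-clay: σ_v = 19.8×3.2 + 18.3×1.95 = 99.045 kPa.
Pore pressure: u = 9.81×(5.15 − 0) = 50.522 kPa.
Initial effective stress: σ'_0 = σ_v − u = 99.045 − 50.522 = 48.523 kPa.
Stress increase at mid-clay by the 2:1 spreading method:
Δσ = qBL/((B+z)(L+z)) = 156×2.2×2.2/((2.2+5.15)(2.2+5.15)) = 13.976 kPa
Final effective stress: σ'_f = σ'_0 + Δσ = 48.523 + 13.976 = 62.499 kPa.
Normally consolidated clay, so the full stress increment lies on the virgin compression line:
S_c = C_c·H/(1+e₀)·log₁₀(σ'_f/σ'_0) = 0.4×3.9/(1+1.08)×log₁₀(62.499/48.523)
    = 0.75 × 0.10993 = 0.08245 m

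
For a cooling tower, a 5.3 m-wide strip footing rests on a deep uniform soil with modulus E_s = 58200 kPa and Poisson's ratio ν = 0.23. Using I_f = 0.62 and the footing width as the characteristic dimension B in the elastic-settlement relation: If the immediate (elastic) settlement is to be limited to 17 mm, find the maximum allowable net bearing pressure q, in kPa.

S_e = q·B·(1−ν²)/E_s · I_f  ⇒  q = S_e·E_s / (B·(1−ν²)·I_f).
q = 0.017 × 58200 / (5.3 × 0.9471 × 0.62) = 317.9 kPa

q ≈ 318 kPa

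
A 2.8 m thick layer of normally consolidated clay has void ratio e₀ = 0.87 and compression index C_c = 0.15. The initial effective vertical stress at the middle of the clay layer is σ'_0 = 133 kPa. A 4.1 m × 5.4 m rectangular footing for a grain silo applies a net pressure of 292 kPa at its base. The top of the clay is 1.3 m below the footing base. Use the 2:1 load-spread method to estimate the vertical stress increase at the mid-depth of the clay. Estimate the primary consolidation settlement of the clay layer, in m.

S_c ≈ 0.0617 m

Mid-depth of clay below the footing base: z = 1.3 + 2.8/2 = 2.7 m.
Stress increase at mid-clay by the 2:1 spreading method:
Δσ = qBL/((B+z)(L+z)) = 292×4.1×5.4/((4.1+2.7)(5.4+2.7)) = 117.37 kPa
Final effective stress: σ'_f = σ'_0 + Δσ = 133 + 117.37 = 250.37 kPa.
Normally consolidated clay, so the full stress increment lies on the virgin compression line:
S_c = C_c·H/(1+e₀)·log₁₀(σ'_f/σ'_0) = 0.15×2.8/(1+0.87)×log₁₀(250.37/133)
    = 0.2246 × 0.27473 = 0.0617 m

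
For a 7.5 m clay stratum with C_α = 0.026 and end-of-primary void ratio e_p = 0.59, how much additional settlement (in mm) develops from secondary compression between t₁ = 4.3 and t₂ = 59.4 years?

S_s ≈ 140 mm

Secondary compression: S_s = C_α·H/(1+e_p)·log₁₀(t₂/t₁)
S_s = 0.026×7.5/(1+0.59)×log₁₀(59.4/4.3)
    = 0.1226 × 1.14 = 0.1399 m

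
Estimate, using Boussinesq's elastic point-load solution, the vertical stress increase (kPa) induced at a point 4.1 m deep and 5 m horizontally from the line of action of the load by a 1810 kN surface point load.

Δσ_z ≈ 5.27 kPa

Boussinesq vertical stress below a point load on an elastic half-space:
Δσ_z = 3P/(2πz²) · [1 + (r/z)²]^(−5/2)
r/z = 5/4.1 = 1.2195; [1+(r/z)²]^(−5/2) = 0.1025.
Δσ_z = 3×1810/(2π×4.1²) × 0.1025 = 51.411 × 0.1025 = 5.27 kPa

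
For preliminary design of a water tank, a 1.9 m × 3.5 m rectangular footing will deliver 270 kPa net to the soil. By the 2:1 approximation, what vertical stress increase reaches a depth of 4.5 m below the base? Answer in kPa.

Δσ_z ≈ 35.1 kPa

By the 2:1 method the load spreads at 1 horizontal : 2 vertical, so at depth z the loaded area has grown by z in each plan dimension:
Δσ = qBL/((B+z)(L+z)) = 270×1.9×3.5/((1.9+4.5)(3.5+4.5)) = 35.068 kPa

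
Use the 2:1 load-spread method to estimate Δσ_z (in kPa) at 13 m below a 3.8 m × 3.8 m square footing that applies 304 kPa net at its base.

By the 2:1 method the load spreads at 1 horizontal : 2 vertical, so at depth z the loaded area has grown by z in each plan dimension:
Δσ = qBL/((B+z)(L+z)) = 304×3.8×3.8/((3.8+13)(3.8+13)) = 15.553 kPa

Δσ_z ≈ 15.6 kPa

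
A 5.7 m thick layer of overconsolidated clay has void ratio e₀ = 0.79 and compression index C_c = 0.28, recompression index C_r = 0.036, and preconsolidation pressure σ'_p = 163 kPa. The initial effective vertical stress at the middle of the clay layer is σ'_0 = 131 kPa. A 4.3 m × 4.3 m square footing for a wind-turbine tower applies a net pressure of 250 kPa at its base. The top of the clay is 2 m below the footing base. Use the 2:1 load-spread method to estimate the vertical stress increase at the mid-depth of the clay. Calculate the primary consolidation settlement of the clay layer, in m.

S_c ≈ 0.0624 m

Mid-depth of clay below the footing base: z = 2 + 5.7/2 = 4.85 m.
Stress increase at mid-clay by the 2:1 spreading method:
Δσ = qBL/((B+z)(L+z)) = 250×4.3×4.3/((4.3+4.85)(4.3+4.85)) = 55.212 kPa
Final effective stress: σ'_f = 131 + 55.212 = 186.21 kPa.
σ'_f = 186.21 > σ'_p = 163 kPa, so the stress path crosses the preconsolidation pressure — recompression up to σ'_p, then virgin compression beyond:
S_c = H/(1+e₀)·[C_r·log₁₀(σ'_p/σ'_0) + C_c·log₁₀(σ'_f/σ'_p)]
    = 5.7/1.79 × [0.036×log₁₀(163/131) + 0.28×log₁₀(186.21/163)]
    = 3.1844 × [0.003417 + 0.016188] = 0.06243 m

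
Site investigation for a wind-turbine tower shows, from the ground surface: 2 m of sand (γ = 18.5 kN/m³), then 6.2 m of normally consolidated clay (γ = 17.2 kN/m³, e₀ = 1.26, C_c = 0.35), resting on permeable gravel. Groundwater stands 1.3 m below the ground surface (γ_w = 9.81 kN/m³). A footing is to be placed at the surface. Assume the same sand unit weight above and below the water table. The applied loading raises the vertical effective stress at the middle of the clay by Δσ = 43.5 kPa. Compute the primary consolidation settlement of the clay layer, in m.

S_c ≈ 0.25 m

Mid-depth of clay below the ground surface: z = 2 + 6.2/2 = 5.1 m.
Total vertical stress at mid-clay: σ_v = 18.5×2 + 17.2×3.1 = 90.32 kPa.
Pore pressure: u = 9.81×(5.1 − 1.3) = 37.278 kPa.
Initial effective stress: σ'_0 = σ_v − u = 90.32 − 37.278 = 53.042 kPa.
Final effective stress: σ'_f = σ'_0 + Δσ = 53.042 + 43.5 = 96.542 kPa.
Normally consolidated clay, so the full stress increment lies on the virgin compression line:
S_c = C_c·H/(1+e₀)·log₁₀(σ'_f/σ'_0) = 0.35×6.2/(1+1.26)×log₁₀(96.542/53.042)
    = 0.96018 × 0.2601 = 0.2497 m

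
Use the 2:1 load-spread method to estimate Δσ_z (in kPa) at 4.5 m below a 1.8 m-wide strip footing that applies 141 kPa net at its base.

By the 2:1 method the load spreads at 1 horizontal : 2 vertical, so at depth z the loaded area has grown by z in each plan dimension:
Δσ = qB/(B+z) = 141×1.8/(1.8+4.5) = 40.286 kPa

Δσ_z ≈ 40.3 kPa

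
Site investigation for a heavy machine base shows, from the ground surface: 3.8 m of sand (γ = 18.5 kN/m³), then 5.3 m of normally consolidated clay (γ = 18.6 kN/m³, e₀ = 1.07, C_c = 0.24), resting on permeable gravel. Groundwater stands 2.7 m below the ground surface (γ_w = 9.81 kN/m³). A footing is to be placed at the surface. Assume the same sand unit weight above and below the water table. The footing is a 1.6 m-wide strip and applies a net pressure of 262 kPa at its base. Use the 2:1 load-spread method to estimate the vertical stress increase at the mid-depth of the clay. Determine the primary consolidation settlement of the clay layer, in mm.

S_c ≈ 130 mm

Mid-depth of clay below the ground surface: z = 3.8 + 5.3/2 = 6.45 m.
Total vertical stress at mid-clay: σ_v = 18.5×3.8 + 18.6×2.65 = 119.59 kPa.
Pore pressure: u = 9.81×(6.45 − 2.7) = 36.788 kPa.
Initial effective stress: σ'_0 = σ_v − u = 119.59 − 36.788 = 82.802 kPa.
Stress increase at mid-clay by the 2:1 spreading method:
Δσ = qB/(B+z) = 262×1.6/(1.6+6.45) = 52.075 kPa
Final effective stress: σ'_f = σ'_0 + Δσ = 82.802 + 52.075 = 134.88 kPa.
Normally consolidated clay, so the full stress increment lies on the virgin compression line:
S_c = C_c·H/(1+e₀)·log₁₀(σ'_f/σ'_0) = 0.24×5.3/(1+1.07)×log₁₀(134.88/82.802)
    = 0.61449 × 0.21191 = 0.1302 m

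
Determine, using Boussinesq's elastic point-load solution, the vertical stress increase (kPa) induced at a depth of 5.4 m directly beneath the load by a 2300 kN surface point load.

Boussinesq vertical stress below a point load on an elastic half-space:
Δσ_z = 3P/(2πz²) · [1 + (r/z)²]^(−5/2)
r/z = 0/5.4 = 0; [1+(r/z)²]^(−5/2) = 1.
Δσ_z = 3×2300/(2π×5.4²) × 1 = 37.66 × 1 = 37.66 kPa

Δσ_z ≈ 37.7 kPa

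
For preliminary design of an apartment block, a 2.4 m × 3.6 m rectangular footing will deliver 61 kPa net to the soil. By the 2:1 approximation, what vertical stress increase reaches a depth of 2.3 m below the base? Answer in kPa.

Δσ_z ≈ 19 kPa

By the 2:1 method the load spreads at 1 horizontal : 2 vertical, so at depth z the loaded area has grown by z in each plan dimension:
Δσ = qBL/((B+z)(L+z)) = 61×2.4×3.6/((2.4+2.3)(3.6+2.3)) = 19.006 kPa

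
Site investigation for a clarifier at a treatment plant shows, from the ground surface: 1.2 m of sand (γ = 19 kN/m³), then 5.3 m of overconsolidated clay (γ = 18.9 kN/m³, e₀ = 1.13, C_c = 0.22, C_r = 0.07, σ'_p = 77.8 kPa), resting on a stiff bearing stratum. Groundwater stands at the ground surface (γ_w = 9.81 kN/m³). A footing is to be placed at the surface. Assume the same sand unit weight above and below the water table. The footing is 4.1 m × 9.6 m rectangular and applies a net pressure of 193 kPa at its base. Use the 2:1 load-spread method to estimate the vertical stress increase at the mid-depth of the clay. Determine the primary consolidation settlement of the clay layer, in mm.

S_c ≈ 134 mm

Mid-depth of clay below the ground surface: z = 1.2 + 5.3/2 = 3.85 m.
Total vertical stress at mid-clay: σ_v = 19×1.2 + 18.9×2.65 = 72.885 kPa.
Pore pressure: u = 9.81×(3.85 − 0) = 37.769 kPa.
Initial effective stress: σ'_0 = σ_v − u = 72.885 − 37.769 = 35.116 kPa.
Stress increase at mid-clay by the 2:1 spreading method:
Δσ = qBL/((B+z)(L+z)) = 193×4.1×9.6/((4.1+3.85)(9.6+3.85)) = 71.043 kPa
Final effective stress: σ'_f = 35.116 + 71.043 = 106.16 kPa.
σ'_f = 106.16 > σ'_p = 77.8 kPa, so the stress path crosses the preconsolidation pressure — recompression up to σ'_p, then virgin compression beyond:
S_c = H/(1+e₀)·[C_r·log₁₀(σ'_p/σ'_0) + C_c·log₁₀(σ'_f/σ'_p)]
    = 5.3/2.13 × [0.07×log₁₀(77.8/35.116) + 0.22×log₁₀(106.16/77.8)]
    = 2.4883 × [0.024183 + 0.029696] = 0.1341 m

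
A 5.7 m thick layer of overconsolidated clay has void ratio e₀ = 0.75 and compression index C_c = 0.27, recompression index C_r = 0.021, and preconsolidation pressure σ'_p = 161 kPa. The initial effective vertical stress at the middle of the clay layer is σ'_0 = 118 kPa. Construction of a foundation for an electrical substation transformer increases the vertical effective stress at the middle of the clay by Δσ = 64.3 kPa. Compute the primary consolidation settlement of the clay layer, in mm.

Final effective stress: σ'_f = 118 + 64.3 = 182.3 kPa.
σ'_f = 182.3 > σ'_p = 161 kPa, so the stress path crosses the preconsolidation pressure — recompression up to σ'_p, then virgin compression beyond:
S_c = H/(1+e₀)·[C_r·log₁₀(σ'_p/σ'_0) + C_c·log₁₀(σ'_f/σ'_p)]
    = 5.7/1.75 × [0.021×log₁₀(161/118) + 0.27×log₁₀(182.3/161)]
    = 3.2571 × [0.0028338 + 0.014569] = 0.05668 m

S_c ≈ 56.7 mm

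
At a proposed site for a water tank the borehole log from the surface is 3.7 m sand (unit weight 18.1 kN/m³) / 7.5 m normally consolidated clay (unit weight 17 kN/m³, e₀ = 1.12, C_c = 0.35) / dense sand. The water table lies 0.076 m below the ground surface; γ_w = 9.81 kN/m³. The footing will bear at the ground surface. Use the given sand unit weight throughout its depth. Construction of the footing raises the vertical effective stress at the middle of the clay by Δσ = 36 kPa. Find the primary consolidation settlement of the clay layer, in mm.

S_c ≈ 258 mm

Mid-depth of clay below the ground surface: z = 3.7 + 7.5/2 = 7.45 m.
Total vertical stress at mid-clay: σ_v = 18.1×3.7 + 17×3.75 = 130.72 kPa.
Pore pressure: u = 9.81×(7.45 − 0.076) = 72.339 kPa.
Initial effective stress: σ'_0 = σ_v − u = 130.72 − 72.339 = 58.381 kPa.
Final effective stress: σ'_f = σ'_0 + Δσ = 58.381 + 36 = 94.381 kPa.
Normally consolidated clay, so the full stress increment lies on the virgin compression line:
S_c = C_c·H/(1+e₀)·log₁₀(σ'_f/σ'_0) = 0.35×7.5/(1+1.12)×log₁₀(94.381/58.381)
    = 1.2382 × 0.20861 = 0.2583 m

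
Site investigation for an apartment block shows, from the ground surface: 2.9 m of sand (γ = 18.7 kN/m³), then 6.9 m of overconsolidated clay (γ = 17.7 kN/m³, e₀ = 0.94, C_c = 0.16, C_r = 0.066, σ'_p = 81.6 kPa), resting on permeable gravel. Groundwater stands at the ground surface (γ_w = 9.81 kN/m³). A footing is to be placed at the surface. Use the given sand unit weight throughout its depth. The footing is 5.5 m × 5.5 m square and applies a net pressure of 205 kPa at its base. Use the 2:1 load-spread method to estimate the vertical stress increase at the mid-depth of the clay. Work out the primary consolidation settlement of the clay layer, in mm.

Mid-depth of clay below the ground surface: z = 2.9 + 6.9/2 = 6.35 m.
Total vertical stress at mid-clay: σ_v = 18.7×2.9 + 17.7×3.45 = 115.29 kPa.
Pore pressure: u = 9.81×(6.35 − 0) = 62.294 kPa.
Initial effective stress: σ'_0 = σ_v − u = 115.29 − 62.294 = 52.996 kPa.
Stress increase at mid-clay by the 2:1 spreading method:
Δσ = qBL/((B+z)(L+z)) = 205×5.5×5.5/((5.5+6.35)(5.5+6.35)) = 44.161 kPa
Final effective stress: σ'_f = 52.996 + 44.161 = 97.157 kPa.
σ'_f = 97.157 > σ'_p = 81.6 kPa, so the stress path crosses the preconsolidation pressure — recompression up to σ'_p, then virgin compression beyond:
S_c = H/(1+e₀)·[C_r·log₁₀(σ'_p/σ'_0) + C_c·log₁₀(σ'_f/σ'_p)]
    = 6.9/1.94 × [0.066×log₁₀(81.6/52.996) + 0.16×log₁₀(97.157/81.6)]
    = 3.5567 × [0.012372 + 0.012125] = 0.08713 m

S_c ≈ 87.1 mm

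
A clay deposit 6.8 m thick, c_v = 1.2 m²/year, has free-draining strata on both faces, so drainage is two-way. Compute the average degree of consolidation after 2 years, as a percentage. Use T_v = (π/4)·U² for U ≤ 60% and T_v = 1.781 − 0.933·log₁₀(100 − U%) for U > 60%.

U ≈ 51.4 %

Drainage path length: H_d = H/2 = 3.4 m (double drainage).
T_v = c_v·t/H_d² = 1.2×2/3.4² = 0.20761.
T_v = 0.20761 corresponds to the U ≤ 60% branch:
U = √(4T_v/π) = 0.5141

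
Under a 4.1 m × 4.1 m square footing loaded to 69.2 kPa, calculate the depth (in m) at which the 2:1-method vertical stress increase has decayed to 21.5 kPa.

z ≈ 3.26 m

2:1 spreading — at depth z the loaded area has grown by z in each plan dimension:
qB²/(B+z)² = Δσ_z ⇒ z = B(√(q/Δσ_z) − 1) = 4.1×(√(69.2/21.5) − 1) = 3.256 m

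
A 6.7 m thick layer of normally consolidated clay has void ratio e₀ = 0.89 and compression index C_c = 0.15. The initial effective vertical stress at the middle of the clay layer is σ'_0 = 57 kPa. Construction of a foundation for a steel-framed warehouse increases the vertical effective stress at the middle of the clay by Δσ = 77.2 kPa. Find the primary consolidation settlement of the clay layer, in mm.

Final effective stress: σ'_f = σ'_0 + Δσ = 57 + 77.2 = 134.2 kPa.
Normally consolidated clay, so the full stress increment lies on the virgin compression line:
S_c = C_c·H/(1+e₀)·log₁₀(σ'_f/σ'_0) = 0.15×6.7/(1+0.89)×log₁₀(134.2/57)
    = 0.53175 × 0.37188 = 0.1977 m

S_c ≈ 198 mm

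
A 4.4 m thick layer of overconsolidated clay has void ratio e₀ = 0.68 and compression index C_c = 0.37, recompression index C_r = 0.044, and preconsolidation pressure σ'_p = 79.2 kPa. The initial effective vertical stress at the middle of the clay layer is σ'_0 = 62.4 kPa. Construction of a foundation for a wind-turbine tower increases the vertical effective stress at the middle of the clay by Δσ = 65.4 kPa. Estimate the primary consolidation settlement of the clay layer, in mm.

Final effective stress: σ'_f = 62.4 + 65.4 = 127.8 kPa.
σ'_f = 127.8 > σ'_p = 79.2 kPa, so the stress path crosses the preconsolidation pressure — recompression up to σ'_p, then virgin compression beyond:
S_c = H/(1+e₀)·[C_r·log₁₀(σ'_p/σ'_0) + C_c·log₁₀(σ'_f/σ'_p)]
    = 4.4/1.68 × [0.044×log₁₀(79.2/62.4) + 0.37×log₁₀(127.8/79.2)]
    = 2.619 × [0.0045558 + 0.076888] = 0.2133 m

S_c ≈ 213 mm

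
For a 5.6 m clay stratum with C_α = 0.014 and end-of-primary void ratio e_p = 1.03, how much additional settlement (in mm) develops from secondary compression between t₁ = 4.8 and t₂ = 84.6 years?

Secondary compression: S_s = C_α·H/(1+e_p)·log₁₀(t₂/t₁)
S_s = 0.014×5.6/(1+1.03)×log₁₀(84.6/4.8)
    = 0.03862 × 1.246 = 0.04813 m

S_s ≈ 48.1 mm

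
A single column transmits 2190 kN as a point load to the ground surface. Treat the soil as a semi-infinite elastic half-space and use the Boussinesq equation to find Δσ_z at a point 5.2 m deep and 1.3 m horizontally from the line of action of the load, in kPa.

Boussinesq vertical stress below a point load on an elastic half-space:
Δσ_z = 3P/(2πz²) · [1 + (r/z)²]^(−5/2)
r/z = 1.3/5.2 = 0.25; [1+(r/z)²]^(−5/2) = 0.85936.
Δσ_z = 3×2190/(2π×5.2²) × 0.85936 = 38.67 × 0.85936 = 33.23 kPa

Δσ_z ≈ 33.2 kPa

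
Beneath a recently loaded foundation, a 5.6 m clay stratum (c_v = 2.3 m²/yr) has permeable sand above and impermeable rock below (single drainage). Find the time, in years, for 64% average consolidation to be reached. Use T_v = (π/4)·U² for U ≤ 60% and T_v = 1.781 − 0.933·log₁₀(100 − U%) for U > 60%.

Drainage path length: H_d = H = 5.6 m (single drainage).
U > 60%: T_v = 1.781 − 0.933·log₁₀(100 − 64) = 0.32897.
t = T_v·H_d²/c_v = 0.32897×5.6²/2.3 = 4.485 years.

t ≈ 4.49 years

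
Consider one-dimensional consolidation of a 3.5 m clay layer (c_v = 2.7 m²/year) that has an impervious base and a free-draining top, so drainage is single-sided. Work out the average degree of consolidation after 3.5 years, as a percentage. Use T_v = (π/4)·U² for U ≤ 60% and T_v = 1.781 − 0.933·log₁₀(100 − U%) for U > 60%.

Drainage path length: H_d = H = 3.5 m (single drainage).
T_v = c_v·t/H_d² = 2.7×3.5/3.5² = 0.77143.
T_v = 0.77143 corresponds to the U > 60% branch:
U = 1 − 10^((1.781 − T_v)/0.933)/100 = 0.8792

U ≈ 87.9 %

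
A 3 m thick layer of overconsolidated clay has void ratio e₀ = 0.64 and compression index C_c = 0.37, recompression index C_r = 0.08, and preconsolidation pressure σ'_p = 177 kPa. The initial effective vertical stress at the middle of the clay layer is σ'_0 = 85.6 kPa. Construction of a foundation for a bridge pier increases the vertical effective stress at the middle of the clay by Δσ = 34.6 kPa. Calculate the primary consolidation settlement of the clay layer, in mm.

S_c ≈ 21.6 mm

Final effective stress: σ'_f = 85.6 + 34.6 = 120.2 kPa.
σ'_f = 120.2 ≤ σ'_p = 177 kPa, so the clay remains overconsolidated and only the recompression index applies:
S_c = C_r·H/(1+e₀)·log₁₀(σ'_f/σ'_0) = 0.08×3/1.64×log₁₀(120.2/85.6)
    = 0.14634 × 0.14743 = 0.02158 m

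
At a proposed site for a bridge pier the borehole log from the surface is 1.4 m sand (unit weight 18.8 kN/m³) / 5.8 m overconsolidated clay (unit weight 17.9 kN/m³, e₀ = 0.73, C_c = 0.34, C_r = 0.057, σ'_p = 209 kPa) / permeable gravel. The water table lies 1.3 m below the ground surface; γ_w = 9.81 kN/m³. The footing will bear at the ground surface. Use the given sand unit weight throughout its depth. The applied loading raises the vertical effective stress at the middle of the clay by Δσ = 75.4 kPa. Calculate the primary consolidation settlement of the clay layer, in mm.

Mid-depth of clay below the ground surface: z = 1.4 + 5.8/2 = 4.3 m.
Total vertical stress at mid-clay: σ_v = 18.8×1.4 + 17.9×2.9 = 78.23 kPa.
Pore pressure: u = 9.81×(4.3 − 1.3) = 29.43 kPa.
Initial effective stress: σ'_0 = σ_v − u = 78.23 − 29.43 = 48.8 kPa.
Final effective stress: σ'_f = 48.8 + 75.4 = 124.2 kPa.
σ'_f = 124.2 ≤ σ'_p = 209 kPa, so the clay remains overconsolidated and only the recompression index applies:
S_c = C_r·H/(1+e₀)·log₁₀(σ'_f/σ'_0) = 0.057×5.8/1.73×log₁₀(124.2/48.8)
    = 0.1911 × 0.4057 = 0.07753 m

S_c ≈ 77.5 mm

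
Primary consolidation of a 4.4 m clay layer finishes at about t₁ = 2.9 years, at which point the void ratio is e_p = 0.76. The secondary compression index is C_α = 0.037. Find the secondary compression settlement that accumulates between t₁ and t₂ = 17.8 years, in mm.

S_s ≈ 72.9 mm

Secondary compression: S_s = C_α·H/(1+e_p)·log₁₀(t₂/t₁)
S_s = 0.037×4.4/(1+0.76)×log₁₀(17.8/2.9)
    = 0.0925 × 0.788 = 0.07289 m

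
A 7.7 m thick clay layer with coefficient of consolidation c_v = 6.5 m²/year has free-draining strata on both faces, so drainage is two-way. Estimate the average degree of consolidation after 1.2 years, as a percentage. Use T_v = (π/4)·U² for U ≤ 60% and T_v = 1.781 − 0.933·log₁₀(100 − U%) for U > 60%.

U ≈ 77.9 %

Drainage path length: H_d = H/2 = 3.85 m (double drainage).
T_v = c_v·t/H_d² = 6.5×1.2/3.85² = 0.52623.
T_v = 0.52623 corresponds to the U > 60% branch:
U = 1 − 10^((1.781 − T_v)/0.933)/100 = 0.7788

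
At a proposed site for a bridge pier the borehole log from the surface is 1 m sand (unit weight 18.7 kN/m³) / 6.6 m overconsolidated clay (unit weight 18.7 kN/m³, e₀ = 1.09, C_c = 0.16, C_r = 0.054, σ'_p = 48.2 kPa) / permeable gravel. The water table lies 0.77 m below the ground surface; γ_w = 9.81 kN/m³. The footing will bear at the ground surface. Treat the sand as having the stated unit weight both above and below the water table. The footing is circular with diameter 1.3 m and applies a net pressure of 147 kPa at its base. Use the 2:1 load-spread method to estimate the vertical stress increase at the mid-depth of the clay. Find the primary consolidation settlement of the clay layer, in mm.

Mid-depth of clay below the ground surface: z = 1 + 6.6/2 = 4.3 m.
Total vertical stress at mid-clay: σ_v = 18.7×1 + 18.7×3.3 = 80.41 kPa.
Pore pressure: u = 9.81×(4.3 − 0.77) = 34.629 kPa.
Initial effective stress: σ'_0 = σ_v − u = 80.41 − 34.629 = 45.781 kPa.
Stress increase at mid-clay by the 2:1 spreading method:
Δσ ≈ qD²/(D+z)² = 147×1.3²/(1.3+4.3)² = 7.9219 kPa
Final effective stress: σ'_f = 45.781 + 7.9219 = 53.703 kPa.
σ'_f = 53.703 > σ'_p = 48.2 kPa, so the stress path crosses the preconsolidation pressure — recompression up to σ'_p, then virgin compression beyond:
S_c = H/(1+e₀)·[C_r·log₁₀(σ'_p/σ'_0) + C_c·log₁₀(σ'_f/σ'_p)]
    = 6.6/2.09 × [0.054×log₁₀(48.2/45.781) + 0.16×log₁₀(53.703/48.2)]
    = 3.1579 × [0.0012075 + 0.0075122] = 0.02754 m

S_c ≈ 27.5 mm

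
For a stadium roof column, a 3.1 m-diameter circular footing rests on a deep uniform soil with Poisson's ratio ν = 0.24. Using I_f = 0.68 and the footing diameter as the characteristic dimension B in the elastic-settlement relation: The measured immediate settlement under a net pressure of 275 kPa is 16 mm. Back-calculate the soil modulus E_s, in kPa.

S_e = q·B·(1−ν²)/E_s · I_f  ⇒  E_s = q·B·(1−ν²)·I_f / S_e.
E_s = 275 × 3.1 × 0.9424 × 0.68 / 0.016 = 34140 kPa

E_s ≈ 34100 kPa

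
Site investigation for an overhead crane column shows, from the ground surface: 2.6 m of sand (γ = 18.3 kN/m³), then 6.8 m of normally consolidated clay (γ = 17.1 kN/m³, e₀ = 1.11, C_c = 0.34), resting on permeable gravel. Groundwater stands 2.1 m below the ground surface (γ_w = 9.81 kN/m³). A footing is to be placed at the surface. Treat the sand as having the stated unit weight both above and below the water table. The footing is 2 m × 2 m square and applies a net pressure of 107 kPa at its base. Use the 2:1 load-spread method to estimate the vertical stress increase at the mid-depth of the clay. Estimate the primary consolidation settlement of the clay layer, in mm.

S_c ≈ 45 mm

Mid-depth of clay below the ground surface: z = 2.6 + 6.8/2 = 6 m.
Total vertical stress at mid-clay: σ_v = 18.3×2.6 + 17.1×3.4 = 105.72 kPa.
Pore pressure: u = 9.81×(6 − 2.1) = 38.259 kPa.
Initial effective stress: σ'_0 = σ_v − u = 105.72 − 38.259 = 67.461 kPa.
Stress increase at mid-clay by the 2:1 spreading method:
Δσ = qBL/((B+z)(L+z)) = 107×2×2/((2+6)(2+6)) = 6.6875 kPa
Final effective stress: σ'_f = σ'_0 + Δσ = 67.461 + 6.6875 = 74.148 kPa.
Normally consolidated clay, so the full stress increment lies on the virgin compression line:
S_c = C_c·H/(1+e₀)·log₁₀(σ'_f/σ'_0) = 0.34×6.8/(1+1.11)×log₁₀(74.148/67.461)
    = 1.0957 × 0.041047 = 0.04498 m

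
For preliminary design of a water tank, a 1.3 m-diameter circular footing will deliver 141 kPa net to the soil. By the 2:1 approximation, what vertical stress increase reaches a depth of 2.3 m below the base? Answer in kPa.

By the 2:1 method the load spreads at 1 horizontal : 2 vertical, so at depth z the loaded area has grown by z in each plan dimension:
Δσ ≈ qD²/(D+z)² = 141×1.3²/(1.3+2.3)² = 18.387 kPa

Δσ_z ≈ 18.4 kPa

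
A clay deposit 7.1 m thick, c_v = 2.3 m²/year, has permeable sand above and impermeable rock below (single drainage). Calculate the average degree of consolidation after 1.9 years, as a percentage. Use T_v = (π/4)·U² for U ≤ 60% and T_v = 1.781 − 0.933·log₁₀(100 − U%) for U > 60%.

Drainage path length: H_d = H = 7.1 m (single drainage).
T_v = c_v·t/H_d² = 2.3×1.9/7.1² = 0.086689.
T_v = 0.086689 corresponds to the U ≤ 60% branch:
U = √(4T_v/π) = 0.3322

U ≈ 33.2 %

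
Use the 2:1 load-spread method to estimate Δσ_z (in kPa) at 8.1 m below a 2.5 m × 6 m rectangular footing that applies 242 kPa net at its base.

By the 2:1 method the load spreads at 1 horizontal : 2 vertical, so at depth z the loaded area has grown by z in each plan dimension:
Δσ = qBL/((B+z)(L+z)) = 242×2.5×6/((2.5+8.1)(6+8.1)) = 24.287 kPa

Δσ_z ≈ 24.3 kPa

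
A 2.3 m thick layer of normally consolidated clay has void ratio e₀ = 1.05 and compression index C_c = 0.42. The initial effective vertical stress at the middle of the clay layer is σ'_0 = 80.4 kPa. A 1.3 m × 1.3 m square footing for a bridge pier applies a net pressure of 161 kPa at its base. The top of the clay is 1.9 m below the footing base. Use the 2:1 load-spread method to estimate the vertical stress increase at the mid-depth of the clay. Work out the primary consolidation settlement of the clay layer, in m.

Mid-depth of clay below the footing base: z = 1.9 + 2.3/2 = 3.05 m.
Stress increase at mid-clay by the 2:1 spreading method:
Δσ = qBL/((B+z)(L+z)) = 161×1.3×1.3/((1.3+3.05)(1.3+3.05)) = 14.379 kPa
Final effective stress: σ'_f = σ'_0 + Δσ = 80.4 + 14.379 = 94.779 kPa.
Normally consolidated clay, so the full stress increment lies on the virgin compression line:
S_c = C_c·H/(1+e₀)·log₁₀(σ'_f/σ'_0) = 0.42×2.3/(1+1.05)×log₁₀(94.779/80.4)
    = 0.47122 × 0.071456 = 0.03367 m

S_c ≈ 0.0337 m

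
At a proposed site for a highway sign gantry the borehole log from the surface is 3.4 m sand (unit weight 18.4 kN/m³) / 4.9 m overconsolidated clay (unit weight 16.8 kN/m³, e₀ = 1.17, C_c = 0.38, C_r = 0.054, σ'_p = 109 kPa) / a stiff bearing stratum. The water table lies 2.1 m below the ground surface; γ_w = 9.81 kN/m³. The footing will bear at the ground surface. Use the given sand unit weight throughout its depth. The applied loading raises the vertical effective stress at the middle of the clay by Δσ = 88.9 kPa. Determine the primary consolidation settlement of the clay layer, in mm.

Mid-depth of clay below the ground surface: z = 3.4 + 4.9/2 = 5.85 m.
Total vertical stress at mid-clay: σ_v = 18.4×3.4 + 16.8×2.45 = 103.72 kPa.
Pore pressure: u = 9.81×(5.85 − 2.1) = 36.788 kPa.
Initial effective stress: σ'_0 = σ_v − u = 103.72 − 36.788 = 66.932 kPa.
Final effective stress: σ'_f = 66.932 + 88.9 = 155.83 kPa.
σ'_f = 155.83 > σ'_p = 109 kPa, so the stress path crosses the preconsolidation pressure — recompression up to σ'_p, then virgin compression beyond:
S_c = H/(1+e₀)·[C_r·log₁₀(σ'_p/σ'_0) + C_c·log₁₀(σ'_f/σ'_p)]
    = 4.9/2.17 × [0.054×log₁₀(109/66.932) + 0.38×log₁₀(155.83/109)]
    = 2.2581 × [0.011437 + 0.058985] = 0.159 m

S_c ≈ 159 mm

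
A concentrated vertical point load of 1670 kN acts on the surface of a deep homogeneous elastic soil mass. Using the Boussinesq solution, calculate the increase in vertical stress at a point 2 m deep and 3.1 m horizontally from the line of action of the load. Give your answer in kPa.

Boussinesq vertical stress below a point load on an elastic half-space:
Δσ_z = 3P/(2πz²) · [1 + (r/z)²]^(−5/2)
r/z = 3.1/2 = 1.55; [1+(r/z)²]^(−5/2) = 0.046828.
Δσ_z = 3×1670/(2π×2²) × 0.046828 = 199.34 × 0.046828 = 9.335 kPa

Δσ_z ≈ 9.33 kPa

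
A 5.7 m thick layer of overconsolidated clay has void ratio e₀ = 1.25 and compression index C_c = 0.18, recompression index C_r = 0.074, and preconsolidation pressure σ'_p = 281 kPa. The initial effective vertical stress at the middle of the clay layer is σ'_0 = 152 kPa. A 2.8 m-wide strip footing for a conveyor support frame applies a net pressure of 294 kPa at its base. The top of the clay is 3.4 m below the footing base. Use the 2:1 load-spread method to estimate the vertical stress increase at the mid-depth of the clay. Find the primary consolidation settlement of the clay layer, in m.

S_c ≈ 0.0382 m

Mid-depth of clay below the footing base: z = 3.4 + 5.7/2 = 6.25 m.
Stress increase at mid-clay by the 2:1 spreading method:
Δσ = qB/(B+z) = 294×2.8/(2.8+6.25) = 90.961 kPa
Final effective stress: σ'_f = 152 + 90.961 = 242.96 kPa.
σ'_f = 242.96 ≤ σ'_p = 281 kPa, so the clay remains overconsolidated and only the recompression index applies:
S_c = C_r·H/(1+e₀)·log₁₀(σ'_f/σ'_0) = 0.074×5.7/2.25×log₁₀(242.96/152)
    = 0.18746 × 0.20369 = 0.03818 m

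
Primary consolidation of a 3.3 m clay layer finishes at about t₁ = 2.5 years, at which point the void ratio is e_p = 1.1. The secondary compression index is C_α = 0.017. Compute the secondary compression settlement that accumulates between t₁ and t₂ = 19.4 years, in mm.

Secondary compression: S_s = C_α·H/(1+e_p)·log₁₀(t₂/t₁)
S_s = 0.017×3.3/(1+1.1)×log₁₀(19.4/2.5)
    = 0.02671 × 0.8899 = 0.02377 m

S_s ≈ 23.8 mm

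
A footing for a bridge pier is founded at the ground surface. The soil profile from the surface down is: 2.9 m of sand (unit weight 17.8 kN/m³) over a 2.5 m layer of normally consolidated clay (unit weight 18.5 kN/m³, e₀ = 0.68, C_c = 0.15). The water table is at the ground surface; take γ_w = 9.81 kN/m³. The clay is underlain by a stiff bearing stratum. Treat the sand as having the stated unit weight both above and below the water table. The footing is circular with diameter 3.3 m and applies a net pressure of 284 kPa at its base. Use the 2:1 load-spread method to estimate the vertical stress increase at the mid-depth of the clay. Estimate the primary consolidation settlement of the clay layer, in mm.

Mid-depth of clay below the ground surface: z = 2.9 + 2.5/2 = 4.15 m.
Total vertical stress at mid-clay: σ_v = 17.8×2.9 + 18.5×1.25 = 74.745 kPa.
Pore pressure: u = 9.81×(4.15 − 0) = 40.712 kPa.
Initial effective stress: σ'_0 = σ_v − u = 74.745 − 40.712 = 34.033 kPa.
Stress increase at mid-clay by the 2:1 spreading method:
Δσ ≈ qD²/(D+z)² = 284×3.3²/(3.3+4.15)² = 55.723 kPa
Final effective stress: σ'_f = σ'_0 + Δσ = 34.033 + 55.723 = 89.756 kPa.
Normally consolidated clay, so the full stress increment lies on the virgin compression line:
S_c = C_c·H/(1+e₀)·log₁₀(σ'_f/σ'_0) = 0.15×2.5/(1+0.68)×log₁₀(89.756/34.033)
    = 0.22321 × 0.42116 = 0.09401 m

S_c ≈ 94 mm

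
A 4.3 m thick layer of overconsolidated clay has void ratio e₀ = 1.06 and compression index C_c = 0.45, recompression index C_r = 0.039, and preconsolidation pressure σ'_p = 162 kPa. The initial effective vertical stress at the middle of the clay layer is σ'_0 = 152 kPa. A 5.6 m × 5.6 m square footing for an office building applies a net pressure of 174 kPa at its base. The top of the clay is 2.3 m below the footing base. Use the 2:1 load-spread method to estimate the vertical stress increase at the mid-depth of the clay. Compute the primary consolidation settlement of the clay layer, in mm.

Mid-depth of clay below the footing base: z = 2.3 + 4.3/2 = 4.45 m.
Stress increase at mid-clay by the 2:1 spreading method:
Δσ = qBL/((B+z)(L+z)) = 174×5.6×5.6/((5.6+4.45)(5.6+4.45)) = 54.025 kPa
Final effective stress: σ'_f = 152 + 54.025 = 206.03 kPa.
σ'_f = 206.03 > σ'_p = 162 kPa, so the stress path crosses the preconsolidation pressure — recompression up to σ'_p, then virgin compression beyond:
S_c = H/(1+e₀)·[C_r·log₁₀(σ'_p/σ'_0) + C_c·log₁₀(σ'_f/σ'_p)]
    = 4.3/2.06 × [0.039×log₁₀(162/152) + 0.45×log₁₀(206.03/162)]
    = 2.0874 × [0.0010792 + 0.046987] = 0.1003 m

S_c ≈ 100 mm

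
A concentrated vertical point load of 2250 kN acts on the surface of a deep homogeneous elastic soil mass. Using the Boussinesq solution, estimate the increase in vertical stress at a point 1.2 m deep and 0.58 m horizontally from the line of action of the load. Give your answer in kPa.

Δσ_z ≈ 441 kPa

Boussinesq vertical stress below a point load on an elastic half-space:
Δσ_z = 3P/(2πz²) · [1 + (r/z)²]^(−5/2)
r/z = 0.58/1.2 = 0.48333; [1+(r/z)²]^(−5/2) = 0.59164.
Δσ_z = 3×2250/(2π×1.2²) × 0.59164 = 746.04 × 0.59164 = 441.4 kPa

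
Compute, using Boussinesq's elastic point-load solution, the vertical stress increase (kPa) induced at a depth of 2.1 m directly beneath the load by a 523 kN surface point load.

Δσ_z ≈ 56.6 kPa

Boussinesq vertical stress below a point load on an elastic half-space:
Δσ_z = 3P/(2πz²) · [1 + (r/z)²]^(−5/2)
r/z = 0/2.1 = 0; [1+(r/z)²]^(−5/2) = 1.
Δσ_z = 3×523/(2π×2.1²) × 1 = 56.625 × 1 = 56.62 kPa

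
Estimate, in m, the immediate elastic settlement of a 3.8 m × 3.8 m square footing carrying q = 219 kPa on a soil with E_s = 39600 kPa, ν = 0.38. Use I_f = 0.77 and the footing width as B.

Immediate (elastic) settlement: S_e = q·B·(1−ν²)/E_s · I_f.
S_e = 219 × 3.8 × (1 − 0.38²) / 39600 × 0.77
    = 219 × 3.8 × 0.8556 / 39600 × 0.77
    = 0.01385 m

S_e ≈ 0.0138 m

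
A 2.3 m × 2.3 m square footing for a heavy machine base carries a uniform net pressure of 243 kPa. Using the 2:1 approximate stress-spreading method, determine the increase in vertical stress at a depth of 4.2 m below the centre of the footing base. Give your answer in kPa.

Δσ_z ≈ 30.4 kPa

By the 2:1 method the load spreads at 1 horizontal : 2 vertical, so at depth z the loaded area has grown by z in each plan dimension:
Δσ = qBL/((B+z)(L+z)) = 243×2.3×2.3/((2.3+4.2)(2.3+4.2)) = 30.425 kPa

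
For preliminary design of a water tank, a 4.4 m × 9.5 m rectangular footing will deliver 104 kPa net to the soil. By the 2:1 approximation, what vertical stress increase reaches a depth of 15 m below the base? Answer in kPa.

Δσ_z ≈ 9.15 kPa

By the 2:1 method the load spreads at 1 horizontal : 2 vertical, so at depth z the loaded area has grown by z in each plan dimension:
Δσ = qBL/((B+z)(L+z)) = 104×4.4×9.5/((4.4+15)(9.5+15)) = 9.1462 kPa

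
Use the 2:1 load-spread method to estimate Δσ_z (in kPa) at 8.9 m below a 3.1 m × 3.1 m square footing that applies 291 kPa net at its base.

Δσ_z ≈ 19.4 kPa

By the 2:1 method the load spreads at 1 horizontal : 2 vertical, so at depth z the loaded area has grown by z in each plan dimension:
Δσ = qBL/((B+z)(L+z)) = 291×3.1×3.1/((3.1+8.9)(3.1+8.9)) = 19.42 kPa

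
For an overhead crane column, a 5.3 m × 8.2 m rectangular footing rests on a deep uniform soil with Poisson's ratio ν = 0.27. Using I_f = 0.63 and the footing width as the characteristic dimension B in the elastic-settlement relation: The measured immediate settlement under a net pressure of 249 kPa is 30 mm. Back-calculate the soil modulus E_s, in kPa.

E_s ≈ 25700 kPa

S_e = q·B·(1−ν²)/E_s · I_f  ⇒  E_s = q·B·(1−ν²)·I_f / S_e.
E_s = 249 × 5.3 × 0.9271 × 0.63 / 0.03 = 25690 kPa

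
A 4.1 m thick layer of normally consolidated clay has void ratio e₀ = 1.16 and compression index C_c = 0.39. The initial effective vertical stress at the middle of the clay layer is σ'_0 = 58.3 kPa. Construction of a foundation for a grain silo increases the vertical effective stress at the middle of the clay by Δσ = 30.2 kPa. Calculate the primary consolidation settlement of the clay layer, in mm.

S_c ≈ 134 mm

Final effective stress: σ'_f = σ'_0 + Δσ = 58.3 + 30.2 = 88.5 kPa.
Normally consolidated clay, so the full stress increment lies on the virgin compression line:
S_c = C_c·H/(1+e₀)·log₁₀(σ'_f/σ'_0) = 0.39×4.1/(1+1.16)×log₁₀(88.5/58.3)
    = 0.74028 × 0.18127 = 0.1342 m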